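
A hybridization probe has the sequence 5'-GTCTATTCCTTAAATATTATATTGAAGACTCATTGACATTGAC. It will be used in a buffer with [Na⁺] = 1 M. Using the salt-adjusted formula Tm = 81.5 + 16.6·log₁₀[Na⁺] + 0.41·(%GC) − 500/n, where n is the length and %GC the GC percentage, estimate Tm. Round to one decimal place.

81.3°C

Length n = 43. Scanning the sequence gives A=14, T=17, C=7, G=5.
G+C = 12, so %GC = 12/43 × 100 = 27.907%
Salt term: 16.6 × (0) = 0
GC term: 0.41 × 27.907 = 11.442; length term: −500/43 = −11.628
Tm = 81.5 + (0) + 11.442 − 11.628 = 81.314 → 81.3°C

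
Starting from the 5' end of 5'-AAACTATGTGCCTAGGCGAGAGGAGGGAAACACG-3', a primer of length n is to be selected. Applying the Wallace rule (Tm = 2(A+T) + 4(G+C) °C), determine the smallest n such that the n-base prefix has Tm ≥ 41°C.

First 14 bases: AAACTATGTGCCTA → Tm = 38°C (< 41°C)
First 15 bases: AAACTATGTGCCTAG → Tm = 42°C (≥ 41°C)
Each additional base adds 2°C (A/T) or 4°C (G/C), so Tm is non-decreasing in n; n = 15 is the first length to reach 41°C.

n = 15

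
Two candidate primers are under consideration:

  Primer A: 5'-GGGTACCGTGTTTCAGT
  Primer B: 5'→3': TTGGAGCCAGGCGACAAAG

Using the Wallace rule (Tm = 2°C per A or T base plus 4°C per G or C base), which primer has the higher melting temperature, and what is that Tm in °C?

Primer A: A+T=8, G+C=9 → Tm = 2(8)+4(9) = 52°C
Primer B: A+T=8, G+C=11 → Tm = 2(8)+4(11) = 60°C
52°C vs 60°C → primer B is higher.

Primer B, 60°C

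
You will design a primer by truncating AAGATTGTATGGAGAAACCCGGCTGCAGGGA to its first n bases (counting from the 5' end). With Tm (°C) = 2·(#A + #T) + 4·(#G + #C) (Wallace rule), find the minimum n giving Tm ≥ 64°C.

n = 22

First 21 bases: AAGATTGTATGGAGAAACCCG → Tm = 60°C (< 64°C)
First 22 bases: AAGATTGTATGGAGAAACCCGG → Tm = 64°C (≥ 64°C)
Since every base adds ≥2°C, Tm only increases with n, so the threshold is first crossed at n = 22.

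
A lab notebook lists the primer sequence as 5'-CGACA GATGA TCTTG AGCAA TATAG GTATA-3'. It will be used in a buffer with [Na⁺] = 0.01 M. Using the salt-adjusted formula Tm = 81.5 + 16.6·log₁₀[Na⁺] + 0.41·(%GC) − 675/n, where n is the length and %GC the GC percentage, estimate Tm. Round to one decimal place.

40.8°C

Length n = 30. C=4, G=7, A=11, T=8
G+C = 11, so %GC = 11/30 × 100 = 36.667%
Salt term: 16.6 × (-2) = -33.2
GC term: 0.41 × 36.667 = 15.033; length term: −675/30 = −22.5
Tm = 81.5 + (-33.2) + 15.033 − 22.5 = 40.833 → 40.8°C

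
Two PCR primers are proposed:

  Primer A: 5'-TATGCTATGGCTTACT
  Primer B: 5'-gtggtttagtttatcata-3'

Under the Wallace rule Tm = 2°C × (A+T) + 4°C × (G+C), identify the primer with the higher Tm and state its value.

Primer B, 46°C

Primer A: A+T=10, G+C=6 → Tm = 2(10)+4(6) = 44°C
Primer B: A+T=13, G+C=5 → Tm = 2(13)+4(5) = 46°C
44°C vs 46°C → primer B is higher.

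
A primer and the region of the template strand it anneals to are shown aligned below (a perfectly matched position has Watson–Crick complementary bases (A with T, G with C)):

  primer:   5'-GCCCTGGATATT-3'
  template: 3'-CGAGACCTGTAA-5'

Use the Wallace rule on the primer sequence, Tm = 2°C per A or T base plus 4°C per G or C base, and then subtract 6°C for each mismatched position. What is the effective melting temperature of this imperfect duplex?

Primer base counts: A=2, T=4, G=3, C=3 → A+T=6, G+C=6
Perfect-match Tm = 2(6) + 4(6) = 12 + 24 = 36°C
Mismatches (positions where the bases are not complementary): 2 (at positions 3, 9)
Effective Tm = 36 − 2×6 = 36 − 12 = 24°C

24°C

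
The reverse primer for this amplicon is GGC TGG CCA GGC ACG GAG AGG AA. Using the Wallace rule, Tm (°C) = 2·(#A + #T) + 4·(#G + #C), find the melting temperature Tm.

78°C

Counting bases: T=1, A=6, C=5, G=11
So N_AT = 7 and N_GC = 16.
Tm = 2(7) + 4(16) = 14 + 64 = 78°C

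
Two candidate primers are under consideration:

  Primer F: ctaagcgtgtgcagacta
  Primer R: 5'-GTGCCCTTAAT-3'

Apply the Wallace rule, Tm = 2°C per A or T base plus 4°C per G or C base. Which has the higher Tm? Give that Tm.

Primer F: A+T=9, G+C=9 → Tm = 2(9)+4(9) = 54°C
Primer R: A+T=6, G+C=5 → Tm = 2(6)+4(5) = 32°C
54°C vs 32°C → primer F is higher.

Primer F, 54°C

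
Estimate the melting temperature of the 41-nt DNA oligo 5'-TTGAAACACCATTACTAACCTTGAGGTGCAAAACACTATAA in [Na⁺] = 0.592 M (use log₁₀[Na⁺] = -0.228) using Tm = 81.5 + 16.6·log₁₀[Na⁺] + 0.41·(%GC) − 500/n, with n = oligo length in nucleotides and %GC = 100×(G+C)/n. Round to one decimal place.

Length n = 41. Counting bases: G=5, C=9, T=10, A=17
G+C = 14, so %GC = 14/41 × 100 = 34.146%
Salt term: 16.6 × (-0.228) = -3.785
GC term: 0.41 × 34.146 = 14; length term: −500/41 = −12.195
Tm = 81.5 + (-3.785) + 14 − 12.195 = 79.52 → 79.5°C

79.5°C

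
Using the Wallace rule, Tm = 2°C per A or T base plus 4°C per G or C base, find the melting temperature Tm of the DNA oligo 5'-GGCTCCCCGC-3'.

38°C

C=6, A=0, T=1, G=3
So N_AT = 1 and N_GC = 9.
Tm = 2×1 + 4×9 = 38°C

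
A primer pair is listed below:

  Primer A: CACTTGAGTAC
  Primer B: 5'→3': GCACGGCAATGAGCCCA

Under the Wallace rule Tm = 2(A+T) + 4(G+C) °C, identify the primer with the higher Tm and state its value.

Primer B, 56°C

Primer A: A+T=6, G+C=5 → Tm = 2(6)+4(5) = 32°C
Primer B: A+T=6, G+C=11 → Tm = 2(6)+4(11) = 56°C
32°C vs 56°C → primer B is higher.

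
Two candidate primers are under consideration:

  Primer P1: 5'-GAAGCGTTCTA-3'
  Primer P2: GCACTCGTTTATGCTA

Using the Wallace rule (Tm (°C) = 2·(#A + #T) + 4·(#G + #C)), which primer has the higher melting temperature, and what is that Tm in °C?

Primer P2, 46°C

Primer P1: A+T=6, G+C=5 → Tm = 2(6)+4(5) = 32°C
Primer P2: A+T=9, G+C=7 → Tm = 2(9)+4(7) = 46°C
32°C vs 46°C → primer P2 is higher.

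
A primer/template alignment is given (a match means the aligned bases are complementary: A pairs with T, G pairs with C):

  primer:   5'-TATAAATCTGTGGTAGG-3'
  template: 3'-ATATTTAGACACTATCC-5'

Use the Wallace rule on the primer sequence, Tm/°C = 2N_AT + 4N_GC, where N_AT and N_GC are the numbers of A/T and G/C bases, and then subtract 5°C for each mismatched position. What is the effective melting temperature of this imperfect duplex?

41°C

Primer base counts: A=5, T=6, G=5, C=1 → A+T=11, G+C=6
Perfect-match Tm = 2(11) + 4(6) = 22 + 24 = 46°C
Mismatches (positions where the bases are not complementary): 1 (at position 13)
Effective Tm = 46 − 1×5 = 46 − 5 = 41°C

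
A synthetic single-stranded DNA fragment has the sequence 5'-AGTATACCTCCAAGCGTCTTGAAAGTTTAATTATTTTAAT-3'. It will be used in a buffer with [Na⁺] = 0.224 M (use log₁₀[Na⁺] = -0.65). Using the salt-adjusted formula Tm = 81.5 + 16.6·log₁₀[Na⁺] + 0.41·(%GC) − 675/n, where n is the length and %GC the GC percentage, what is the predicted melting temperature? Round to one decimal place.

Length n = 40. Scanning the sequence gives G=5, A=13, C=6, T=16.
G+C = 11, so %GC = 11/40 × 100 = 27.5%
Salt term: 16.6 × (-0.65) = -10.79
GC term: 0.41 × 27.5 = 11.275; length term: −675/40 = −16.875
Tm = 81.5 + (-10.79) + 11.275 − 16.875 = 65.11 → 65.1°C

65.1°C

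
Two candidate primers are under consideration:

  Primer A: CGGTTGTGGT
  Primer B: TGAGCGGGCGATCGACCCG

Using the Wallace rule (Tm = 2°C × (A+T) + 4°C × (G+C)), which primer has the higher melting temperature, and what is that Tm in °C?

Primer A: A+T=4, G+C=6 → Tm = 2(4)+4(6) = 32°C
Primer B: A+T=5, G+C=14 → Tm = 2(5)+4(14) = 66°C
32°C vs 66°C → primer B is higher.

Primer B, 66°C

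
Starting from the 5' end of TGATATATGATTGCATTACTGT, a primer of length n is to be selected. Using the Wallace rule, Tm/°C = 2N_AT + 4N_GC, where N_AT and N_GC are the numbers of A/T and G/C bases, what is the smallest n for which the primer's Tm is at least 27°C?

First 11 bases: TGATATATGAT → Tm = 26°C (< 27°C)
First 12 bases: TGATATATGATT → Tm = 28°C (≥ 27°C)
Since every base adds ≥2°C, Tm only increases with n, so the threshold is first crossed at n = 12.

n = 12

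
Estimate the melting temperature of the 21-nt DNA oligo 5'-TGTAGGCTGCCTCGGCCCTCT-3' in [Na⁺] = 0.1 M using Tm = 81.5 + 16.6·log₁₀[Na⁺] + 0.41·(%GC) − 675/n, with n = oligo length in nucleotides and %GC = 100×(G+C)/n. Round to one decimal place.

Length n = 21. Base counts: G=6, T=6, C=8, A=1
G+C = 14, so %GC = 14/21 × 100 = 66.667%
Salt term: 16.6 × (-1) = -16.6
GC term: 0.41 × 66.667 = 27.333; length term: −675/21 = −32.143
Tm = 81.5 + (-16.6) + 27.333 − 32.143 = 60.09 → 60.1°C

60.1°C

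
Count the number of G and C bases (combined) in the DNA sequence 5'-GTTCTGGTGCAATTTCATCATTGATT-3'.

Scanning the sequence gives T=12, G=5, C=4, A=5.
G+C = 5 + 4 = 9

9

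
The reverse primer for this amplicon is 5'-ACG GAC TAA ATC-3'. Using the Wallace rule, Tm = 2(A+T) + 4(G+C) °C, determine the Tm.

34°C

T=2, A=5, C=3, G=2
So N_AT = 7 and N_GC = 5.
Tm = 4·5 + 2·7 = 20 + 14 = 34°C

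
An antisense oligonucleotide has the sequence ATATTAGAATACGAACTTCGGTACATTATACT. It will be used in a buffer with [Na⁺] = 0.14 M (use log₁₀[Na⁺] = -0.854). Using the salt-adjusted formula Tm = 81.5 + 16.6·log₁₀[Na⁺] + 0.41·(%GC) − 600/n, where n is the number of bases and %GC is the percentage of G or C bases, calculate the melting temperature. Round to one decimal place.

60.1°C

Length n = 32. Base counts: C=5, G=4, A=12, T=11
G+C = 9, so %GC = 9/32 × 100 = 28.125%
Salt term: 16.6 × (-0.854) = -14.176
GC term: 0.41 × 28.125 = 11.531; length term: −600/32 = −18.75
Tm = 81.5 + (-14.176) + 11.531 − 18.75 = 60.105 → 60.1°C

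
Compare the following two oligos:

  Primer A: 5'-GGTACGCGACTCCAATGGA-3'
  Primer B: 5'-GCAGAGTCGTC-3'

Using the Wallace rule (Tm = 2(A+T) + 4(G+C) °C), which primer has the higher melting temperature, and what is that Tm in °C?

Primer A, 60°C

Primer A: A+T=8, G+C=11 → Tm = 2(8)+4(11) = 60°C
Primer B: A+T=4, G+C=7 → Tm = 2(4)+4(7) = 36°C
60°C vs 36°C → primer A is higher.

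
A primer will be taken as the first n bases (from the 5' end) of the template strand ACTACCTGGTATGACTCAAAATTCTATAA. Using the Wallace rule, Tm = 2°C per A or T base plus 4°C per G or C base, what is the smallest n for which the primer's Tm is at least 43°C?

First 14 bases: ACTACCTGGTATGA → Tm = 40°C (< 43°C)
First 15 bases: ACTACCTGGTATGAC → Tm = 44°C (≥ 43°C)
Since every base adds ≥2°C, Tm only increases with n, so the threshold is first crossed at n = 15.

n = 15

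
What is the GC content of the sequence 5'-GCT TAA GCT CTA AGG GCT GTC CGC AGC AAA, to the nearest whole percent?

G=8, T=6, C=8, A=8
G+C = 8 + 8 = 16 out of 30 bases
%GC = 16/30 × 100 = 53.33% ≈ 53%

53%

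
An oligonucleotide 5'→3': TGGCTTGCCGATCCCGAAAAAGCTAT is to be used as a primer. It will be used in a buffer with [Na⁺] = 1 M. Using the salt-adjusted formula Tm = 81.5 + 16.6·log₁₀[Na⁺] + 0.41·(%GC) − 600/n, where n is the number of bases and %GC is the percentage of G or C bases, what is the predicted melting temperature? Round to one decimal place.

78.9°C

Length n = 26. Counting bases: T=6, A=7, C=7, G=6
G+C = 13, so %GC = 13/26 × 100 = 50%
Salt term: 16.6 × (0) = 0
GC term: 0.41 × 50 = 20.5; length term: −600/26 = −23.077
Tm = 81.5 + (0) + 20.5 − 23.077 = 78.923 → 78.9°C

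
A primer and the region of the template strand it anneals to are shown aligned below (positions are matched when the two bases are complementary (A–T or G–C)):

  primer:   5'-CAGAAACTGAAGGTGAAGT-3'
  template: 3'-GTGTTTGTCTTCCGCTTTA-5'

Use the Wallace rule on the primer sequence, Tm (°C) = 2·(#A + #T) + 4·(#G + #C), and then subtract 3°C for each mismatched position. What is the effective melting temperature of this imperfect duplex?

42°C

Primer base counts: A=8, T=3, G=6, C=2 → A+T=11, G+C=8
Perfect-match Tm = 2(11) + 4(8) = 22 + 32 = 54°C
Mismatches (positions where the bases are not complementary): 4 (at positions 3, 8, 14, 18)
Effective Tm = 54 − 4×3 = 54 − 12 = 42°C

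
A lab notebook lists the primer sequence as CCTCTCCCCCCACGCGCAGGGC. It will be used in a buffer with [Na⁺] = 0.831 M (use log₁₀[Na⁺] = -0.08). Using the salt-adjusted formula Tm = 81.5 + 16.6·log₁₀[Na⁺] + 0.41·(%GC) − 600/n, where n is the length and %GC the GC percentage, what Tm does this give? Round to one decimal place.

Length n = 22. Counting bases: G=5, C=13, A=2, T=2
G+C = 18, so %GC = 18/22 × 100 = 81.818%
Salt term: 16.6 × (-0.08) = -1.328
GC term: 0.41 × 81.818 = 33.545; length term: −600/22 = −27.273
Tm = 81.5 + (-1.328) + 33.545 − 27.273 = 86.444 → 86.4°C

86.4°C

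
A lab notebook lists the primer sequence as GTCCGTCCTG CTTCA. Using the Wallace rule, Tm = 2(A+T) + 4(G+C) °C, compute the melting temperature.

Scanning the sequence gives G=3, C=6, T=5, A=1.
AT pairs contribute 6, GC pairs contribute 9.
Tm = 2×6 + 4×9 = 48°C

48°C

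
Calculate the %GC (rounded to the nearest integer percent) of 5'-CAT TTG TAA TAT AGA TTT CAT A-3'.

18%

Scanning the sequence gives T=10, C=2, A=8, G=2.
G+C = 2 + 2 = 4 out of 22 bases
%GC = 4/22 × 100 = 18.18% ≈ 18%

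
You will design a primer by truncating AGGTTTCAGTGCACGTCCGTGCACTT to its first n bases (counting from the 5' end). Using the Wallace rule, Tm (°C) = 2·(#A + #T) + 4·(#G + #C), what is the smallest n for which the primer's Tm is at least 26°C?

First 8 bases: AGGTTTCA → Tm = 22°C (< 26°C)
First 9 bases: AGGTTTCAG → Tm = 26°C (≥ 26°C)
Each additional base adds 2°C (A/T) or 4°C (G/C), so Tm is non-decreasing in n; n = 9 is the first length to reach 26°C.

n = 9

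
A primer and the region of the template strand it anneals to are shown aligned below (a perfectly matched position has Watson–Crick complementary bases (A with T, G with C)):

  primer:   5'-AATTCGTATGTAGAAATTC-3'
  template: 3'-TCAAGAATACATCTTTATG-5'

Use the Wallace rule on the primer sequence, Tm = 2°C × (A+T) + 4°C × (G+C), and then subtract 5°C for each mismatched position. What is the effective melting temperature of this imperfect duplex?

33°C

Primer base counts: A=7, T=7, G=3, C=2 → A+T=14, G+C=5
Perfect-match Tm = 2(14) + 4(5) = 28 + 20 = 48°C
Mismatches (positions where the bases are not complementary): 3 (at positions 2, 6, 18)
Effective Tm = 48 − 3×5 = 48 − 15 = 33°C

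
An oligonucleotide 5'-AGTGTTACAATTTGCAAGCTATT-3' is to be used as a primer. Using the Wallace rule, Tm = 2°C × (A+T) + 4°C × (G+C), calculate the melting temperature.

Scanning the sequence gives C=3, G=4, A=7, T=9.
A+T = 16, G+C = 7
Tm = 4·7 + 2·16 = 28 + 32 = 60°C

60°C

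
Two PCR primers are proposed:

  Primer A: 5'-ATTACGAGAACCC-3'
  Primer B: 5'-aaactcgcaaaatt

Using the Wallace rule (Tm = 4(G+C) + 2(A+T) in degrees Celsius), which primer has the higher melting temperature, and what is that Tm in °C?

Primer A: A+T=7, G+C=6 → Tm = 2(7)+4(6) = 38°C
Primer B: A+T=10, G+C=4 → Tm = 2(10)+4(4) = 36°C
38°C vs 36°C → primer A is higher.

Primer A, 38°C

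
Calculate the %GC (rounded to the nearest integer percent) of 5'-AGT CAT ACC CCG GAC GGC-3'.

Base counts: T=2, A=4, C=7, G=5
G+C = 5 + 7 = 12 out of 18 bases
%GC = 12/18 × 100 = 66.67% ≈ 67%

67%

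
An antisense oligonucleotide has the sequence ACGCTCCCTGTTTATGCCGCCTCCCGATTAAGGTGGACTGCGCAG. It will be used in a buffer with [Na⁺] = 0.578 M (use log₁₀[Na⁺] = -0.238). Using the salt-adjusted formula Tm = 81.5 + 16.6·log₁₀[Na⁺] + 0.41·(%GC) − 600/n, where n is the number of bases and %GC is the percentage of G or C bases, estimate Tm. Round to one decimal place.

Length n = 45. Scanning the sequence gives C=15, T=11, G=12, A=7.
G+C = 27, so %GC = 27/45 × 100 = 60%
Salt term: 16.6 × (-0.238) = -3.951
GC term: 0.41 × 60 = 24.6; length term: −600/45 = −13.333
Tm = 81.5 + (-3.951) + 24.6 − 13.333 = 88.816 → 88.8°C

88.8°C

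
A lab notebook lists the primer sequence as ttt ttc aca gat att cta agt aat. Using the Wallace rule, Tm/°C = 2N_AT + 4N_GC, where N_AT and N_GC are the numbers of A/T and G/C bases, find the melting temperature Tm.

Counting bases: A=8, T=11, C=3, G=2
AT pairs contribute 19, GC pairs contribute 5.
Tm = 2×19 + 4×5 = 58°C

58°C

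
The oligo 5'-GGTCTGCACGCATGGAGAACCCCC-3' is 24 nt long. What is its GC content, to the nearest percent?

C=9, G=7, A=5, T=3
G+C = 7 + 9 = 16 out of 24 bases
%GC = 16/24 × 100 = 66.67% ≈ 67%

67%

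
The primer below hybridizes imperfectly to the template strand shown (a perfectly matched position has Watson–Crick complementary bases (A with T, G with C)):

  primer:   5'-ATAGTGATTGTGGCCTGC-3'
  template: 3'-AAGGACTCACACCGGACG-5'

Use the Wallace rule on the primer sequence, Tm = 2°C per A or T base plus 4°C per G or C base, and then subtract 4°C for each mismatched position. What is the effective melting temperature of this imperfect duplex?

38°C

Primer base counts: A=3, T=6, G=6, C=3 → A+T=9, G+C=9
Perfect-match Tm = 2(9) + 4(9) = 18 + 36 = 54°C
Mismatches (positions where the bases are not complementary): 4 (at positions 1, 3, 4, 8)
Effective Tm = 54 − 4×4 = 54 − 16 = 38°C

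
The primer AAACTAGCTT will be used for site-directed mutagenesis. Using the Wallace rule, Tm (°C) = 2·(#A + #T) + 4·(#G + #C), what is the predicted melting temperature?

26°C

Base counts: C=2, T=3, A=4, G=1
So N_AT = 7 and N_GC = 3.
Tm = 2×7 + 4×3 = 26°C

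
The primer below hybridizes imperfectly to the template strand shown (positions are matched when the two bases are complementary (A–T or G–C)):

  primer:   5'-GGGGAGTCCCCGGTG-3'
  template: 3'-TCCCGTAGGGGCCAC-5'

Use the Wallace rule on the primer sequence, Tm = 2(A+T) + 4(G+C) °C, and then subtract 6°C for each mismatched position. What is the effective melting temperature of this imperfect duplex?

36°C

Primer base counts: A=1, T=2, G=8, C=4 → A+T=3, G+C=12
Perfect-match Tm = 2(3) + 4(12) = 6 + 48 = 54°C
Mismatches (positions where the bases are not complementary): 3 (at positions 1, 5, 6)
Effective Tm = 54 − 3×6 = 54 − 18 = 36°C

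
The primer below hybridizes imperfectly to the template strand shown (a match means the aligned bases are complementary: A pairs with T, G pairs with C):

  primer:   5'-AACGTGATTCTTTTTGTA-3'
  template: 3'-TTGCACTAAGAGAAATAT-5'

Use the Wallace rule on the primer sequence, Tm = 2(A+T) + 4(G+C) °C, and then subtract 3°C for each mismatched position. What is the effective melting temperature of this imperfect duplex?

Primer base counts: A=4, T=9, G=3, C=2 → A+T=13, G+C=5
Perfect-match Tm = 2(13) + 4(5) = 26 + 20 = 46°C
Mismatches (positions where the bases are not complementary): 2 (at positions 12, 16)
Effective Tm = 46 − 2×3 = 46 − 6 = 40°C

40°C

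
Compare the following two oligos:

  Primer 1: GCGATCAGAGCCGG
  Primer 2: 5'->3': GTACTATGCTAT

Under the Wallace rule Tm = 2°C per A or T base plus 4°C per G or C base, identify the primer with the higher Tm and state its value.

Primer 1, 48°C

Primer 1: A+T=4, G+C=10 → Tm = 2(4)+4(10) = 48°C
Primer 2: A+T=8, G+C=4 → Tm = 2(8)+4(4) = 32°C
48°C vs 32°C → primer 1 is higher.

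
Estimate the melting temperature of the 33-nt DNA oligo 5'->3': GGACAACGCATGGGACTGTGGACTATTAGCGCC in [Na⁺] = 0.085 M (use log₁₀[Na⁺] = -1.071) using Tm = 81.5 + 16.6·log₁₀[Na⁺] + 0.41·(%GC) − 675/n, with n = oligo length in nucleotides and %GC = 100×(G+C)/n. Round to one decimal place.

66.9°C

Length n = 33. C=8, T=6, A=8, G=11
G+C = 19, so %GC = 19/33 × 100 = 57.576%
Salt term: 16.6 × (-1.071) = -17.779
GC term: 0.41 × 57.576 = 23.606; length term: −675/33 = −20.455
Tm = 81.5 + (-17.779) + 23.606 − 20.455 = 66.872 → 66.9°C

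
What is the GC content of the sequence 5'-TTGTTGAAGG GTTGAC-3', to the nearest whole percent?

Counting bases: C=1, T=6, A=3, G=6
G+C = 6 + 1 = 7 out of 16 bases
%GC = 7/16 × 100 = 43.75% ≈ 44%

44%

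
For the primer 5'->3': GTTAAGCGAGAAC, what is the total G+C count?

Counting bases: G=4, C=2, A=5, T=2
G+C = 4 + 2 = 6

6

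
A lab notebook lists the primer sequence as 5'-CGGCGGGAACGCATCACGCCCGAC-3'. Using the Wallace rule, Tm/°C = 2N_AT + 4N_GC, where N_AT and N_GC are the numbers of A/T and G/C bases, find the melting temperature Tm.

84°C

Counting bases: C=10, T=1, A=5, G=8
So N_AT = 6 and N_GC = 18.
Tm = 2×6 + 4×18 = 84°C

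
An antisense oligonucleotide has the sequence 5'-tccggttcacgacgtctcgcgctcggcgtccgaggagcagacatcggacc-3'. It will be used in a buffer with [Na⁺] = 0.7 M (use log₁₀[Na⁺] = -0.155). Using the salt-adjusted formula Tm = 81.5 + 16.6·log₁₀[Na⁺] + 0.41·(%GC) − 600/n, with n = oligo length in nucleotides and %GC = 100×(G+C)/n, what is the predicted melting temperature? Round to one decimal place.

94.8°C

Length n = 50. Base counts: C=18, G=16, A=8, T=8
G+C = 34, so %GC = 34/50 × 100 = 68%
Salt term: 16.6 × (-0.155) = -2.573
GC term: 0.41 × 68 = 27.88; length term: −600/50 = −12
Tm = 81.5 + (-2.573) + 27.88 − 12 = 94.807 → 94.8°C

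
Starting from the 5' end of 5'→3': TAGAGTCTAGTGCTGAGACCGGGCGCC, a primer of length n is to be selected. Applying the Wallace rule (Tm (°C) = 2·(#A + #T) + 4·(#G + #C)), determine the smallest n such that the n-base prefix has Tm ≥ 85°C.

n = 27

First 26 bases: TAGAGTCTAGTGCTGAGACCGGGCGC → Tm = 84°C (< 85°C)
First 27 bases: TAGAGTCTAGTGCTGAGACCGGGCGCC → Tm = 88°C (≥ 85°C)
Since every base adds ≥2°C, Tm only increases with n, so the threshold is first crossed at n = 27.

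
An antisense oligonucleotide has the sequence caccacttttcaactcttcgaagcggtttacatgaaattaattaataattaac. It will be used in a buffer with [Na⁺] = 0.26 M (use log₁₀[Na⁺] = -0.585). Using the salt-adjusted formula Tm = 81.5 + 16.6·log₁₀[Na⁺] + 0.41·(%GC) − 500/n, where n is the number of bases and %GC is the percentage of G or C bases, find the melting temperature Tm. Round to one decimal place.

Length n = 53. Base counts: T=18, C=11, A=19, G=5
G+C = 16, so %GC = 16/53 × 100 = 30.189%
Salt term: 16.6 × (-0.585) = -9.711
GC term: 0.41 × 30.189 = 12.377; length term: −500/53 = −9.434
Tm = 81.5 + (-9.711) + 12.377 − 9.434 = 74.732 → 74.7°C

74.7°C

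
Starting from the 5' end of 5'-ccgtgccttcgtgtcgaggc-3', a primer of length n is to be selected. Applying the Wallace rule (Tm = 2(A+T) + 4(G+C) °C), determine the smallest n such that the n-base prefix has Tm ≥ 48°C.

n = 15

First 14 bases: CCGTGCCTTCGTGT → Tm = 46°C (< 48°C)
First 15 bases: CCGTGCCTTCGTGTC → Tm = 50°C (≥ 48°C)
Each additional base adds 2°C (A/T) or 4°C (G/C), so Tm is non-decreasing in n; n = 15 is the first length to reach 48°C.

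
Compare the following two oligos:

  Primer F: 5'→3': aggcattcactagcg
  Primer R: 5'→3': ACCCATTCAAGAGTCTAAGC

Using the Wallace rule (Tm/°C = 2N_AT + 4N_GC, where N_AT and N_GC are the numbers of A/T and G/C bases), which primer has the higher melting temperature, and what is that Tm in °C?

Primer F: A+T=7, G+C=8 → Tm = 2(7)+4(8) = 46°C
Primer R: A+T=11, G+C=9 → Tm = 2(11)+4(9) = 58°C
46°C vs 58°C → primer R is higher.

Primer R, 58°C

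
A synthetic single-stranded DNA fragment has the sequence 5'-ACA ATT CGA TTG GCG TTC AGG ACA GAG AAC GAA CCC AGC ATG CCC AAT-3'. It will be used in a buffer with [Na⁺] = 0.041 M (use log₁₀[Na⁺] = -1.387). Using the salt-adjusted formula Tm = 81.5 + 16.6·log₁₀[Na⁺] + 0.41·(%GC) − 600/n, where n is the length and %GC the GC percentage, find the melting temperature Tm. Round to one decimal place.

66.5°C

Length n = 48. Counting bases: T=8, A=16, C=13, G=11
G+C = 24, so %GC = 24/48 × 100 = 50%
Salt term: 16.6 × (-1.387) = -23.024
GC term: 0.41 × 50 = 20.5; length term: −600/48 = −12.5
Tm = 81.5 + (-23.024) + 20.5 − 12.5 = 66.476 → 66.5°C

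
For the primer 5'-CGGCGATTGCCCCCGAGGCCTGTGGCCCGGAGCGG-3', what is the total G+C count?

28

Counting bases: G=15, C=13, T=4, A=3
Total G or C: 15 + 13 = 28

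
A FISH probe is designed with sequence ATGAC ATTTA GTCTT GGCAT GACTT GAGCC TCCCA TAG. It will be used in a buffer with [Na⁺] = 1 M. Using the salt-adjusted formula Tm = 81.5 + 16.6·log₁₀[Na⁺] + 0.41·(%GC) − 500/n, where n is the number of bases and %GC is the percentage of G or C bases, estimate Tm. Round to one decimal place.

Length n = 38. Scanning the sequence gives C=9, A=9, T=12, G=8.
G+C = 17, so %GC = 17/38 × 100 = 44.737%
Salt term: 16.6 × (0) = 0
GC term: 0.41 × 44.737 = 18.342; length term: −500/38 = −13.158
Tm = 81.5 + (0) + 18.342 − 13.158 = 86.684 → 86.7°C

86.7°C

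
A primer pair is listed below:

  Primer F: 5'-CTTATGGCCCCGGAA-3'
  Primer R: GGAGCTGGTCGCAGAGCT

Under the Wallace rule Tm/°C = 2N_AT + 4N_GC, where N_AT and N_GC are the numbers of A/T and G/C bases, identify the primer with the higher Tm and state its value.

Primer R, 60°C

Primer F: A+T=6, G+C=9 → Tm = 2(6)+4(9) = 48°C
Primer R: A+T=6, G+C=12 → Tm = 2(6)+4(12) = 60°C
48°C vs 60°C → primer R is higher.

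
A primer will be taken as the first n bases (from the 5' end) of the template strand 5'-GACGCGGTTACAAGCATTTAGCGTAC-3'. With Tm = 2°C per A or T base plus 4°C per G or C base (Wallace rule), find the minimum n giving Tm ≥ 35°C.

n = 11

First 10 bases: GACGCGGTTA → Tm = 32°C (< 35°C)
First 11 bases: GACGCGGTTAC → Tm = 36°C (≥ 35°C)
Each additional base adds 2°C (A/T) or 4°C (G/C), so Tm is non-decreasing in n; n = 11 is the first length to reach 35°C.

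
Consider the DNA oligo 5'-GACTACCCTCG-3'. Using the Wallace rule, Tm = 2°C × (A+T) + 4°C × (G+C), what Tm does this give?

36°C

G=2, C=5, A=2, T=2
AT pairs contribute 4, GC pairs contribute 7.
Tm = 2×4 + 4×7 = 36°C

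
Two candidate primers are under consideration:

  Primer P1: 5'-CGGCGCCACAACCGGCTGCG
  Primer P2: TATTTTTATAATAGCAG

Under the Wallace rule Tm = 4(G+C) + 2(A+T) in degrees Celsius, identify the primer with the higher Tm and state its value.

Primer P1, 72°C

Primer P1: A+T=4, G+C=16 → Tm = 2(4)+4(16) = 72°C
Primer P2: A+T=14, G+C=3 → Tm = 2(14)+4(3) = 40°C
72°C vs 40°C → primer P1 is higher.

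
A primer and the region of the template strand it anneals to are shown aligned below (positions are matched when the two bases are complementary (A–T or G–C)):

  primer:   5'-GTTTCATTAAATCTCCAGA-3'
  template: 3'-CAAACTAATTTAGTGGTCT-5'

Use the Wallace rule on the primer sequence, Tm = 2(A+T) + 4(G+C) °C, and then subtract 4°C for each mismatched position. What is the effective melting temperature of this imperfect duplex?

Primer base counts: A=6, T=7, G=2, C=4 → A+T=13, G+C=6
Perfect-match Tm = 2(13) + 4(6) = 26 + 24 = 50°C
Mismatches (positions where the bases are not complementary): 2 (at positions 5, 14)
Effective Tm = 50 − 2×4 = 50 − 8 = 42°C

42°C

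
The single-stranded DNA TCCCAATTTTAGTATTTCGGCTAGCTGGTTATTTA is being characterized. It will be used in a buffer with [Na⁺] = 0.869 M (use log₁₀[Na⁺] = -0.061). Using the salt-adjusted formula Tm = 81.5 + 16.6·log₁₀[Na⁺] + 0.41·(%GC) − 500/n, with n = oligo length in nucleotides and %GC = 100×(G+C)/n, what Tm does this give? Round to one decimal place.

80.3°C

Length n = 35. Counting bases: T=16, C=6, A=7, G=6
G+C = 12, so %GC = 12/35 × 100 = 34.286%
Salt term: 16.6 × (-0.061) = -1.013
GC term: 0.41 × 34.286 = 14.057; length term: −500/35 = −14.286
Tm = 81.5 + (-1.013) + 14.057 − 14.286 = 80.258 → 80.3°C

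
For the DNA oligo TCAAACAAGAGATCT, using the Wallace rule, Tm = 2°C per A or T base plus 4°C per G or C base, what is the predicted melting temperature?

40°C

Base counts: C=3, A=7, T=3, G=2
A+T = 10, G+C = 5
Tm = 4·5 + 2·10 = 20 + 20 = 40°C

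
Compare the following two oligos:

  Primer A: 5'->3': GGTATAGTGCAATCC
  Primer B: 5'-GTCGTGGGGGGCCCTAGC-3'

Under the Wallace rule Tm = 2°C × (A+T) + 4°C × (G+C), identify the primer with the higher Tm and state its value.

Primer B, 64°C

Primer A: A+T=8, G+C=7 → Tm = 2(8)+4(7) = 44°C
Primer B: A+T=4, G+C=14 → Tm = 2(4)+4(14) = 64°C
44°C vs 64°C → primer B is higher.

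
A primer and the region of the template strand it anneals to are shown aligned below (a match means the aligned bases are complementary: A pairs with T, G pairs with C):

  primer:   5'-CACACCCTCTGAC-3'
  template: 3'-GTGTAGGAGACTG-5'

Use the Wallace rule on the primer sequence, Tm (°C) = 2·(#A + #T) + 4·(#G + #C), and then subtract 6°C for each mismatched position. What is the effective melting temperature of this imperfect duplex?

Primer base counts: A=3, T=2, G=1, C=7 → A+T=5, G+C=8
Perfect-match Tm = 2(5) + 4(8) = 10 + 32 = 42°C
Mismatches (positions where the bases are not complementary): 1 (at position 5)
Effective Tm = 42 − 1×6 = 42 − 6 = 36°C

36°C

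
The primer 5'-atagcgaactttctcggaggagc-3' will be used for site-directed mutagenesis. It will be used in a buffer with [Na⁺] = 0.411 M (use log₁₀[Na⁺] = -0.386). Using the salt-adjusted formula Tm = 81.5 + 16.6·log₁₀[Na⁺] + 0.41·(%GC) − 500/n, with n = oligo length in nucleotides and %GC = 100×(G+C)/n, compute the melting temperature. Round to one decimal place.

Length n = 23. Scanning the sequence gives A=6, C=5, G=7, T=5.
G+C = 12, so %GC = 12/23 × 100 = 52.174%
Salt term: 16.6 × (-0.386) = -6.408
GC term: 0.41 × 52.174 = 21.391; length term: −500/23 = −21.739
Tm = 81.5 + (-6.408) + 21.391 − 21.739 = 74.744 → 74.7°C

74.7°C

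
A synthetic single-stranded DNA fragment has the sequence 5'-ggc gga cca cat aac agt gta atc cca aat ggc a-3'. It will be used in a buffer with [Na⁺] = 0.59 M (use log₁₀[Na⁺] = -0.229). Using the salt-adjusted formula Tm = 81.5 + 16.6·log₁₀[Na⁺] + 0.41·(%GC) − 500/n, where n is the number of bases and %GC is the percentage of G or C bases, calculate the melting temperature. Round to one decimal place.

83.5°C

Length n = 34. A=12, C=9, G=8, T=5
G+C = 17, so %GC = 17/34 × 100 = 50%
Salt term: 16.6 × (-0.229) = -3.801
GC term: 0.41 × 50 = 20.5; length term: −500/34 = −14.706
Tm = 81.5 + (-3.801) + 20.5 − 14.706 = 83.493 → 83.5°C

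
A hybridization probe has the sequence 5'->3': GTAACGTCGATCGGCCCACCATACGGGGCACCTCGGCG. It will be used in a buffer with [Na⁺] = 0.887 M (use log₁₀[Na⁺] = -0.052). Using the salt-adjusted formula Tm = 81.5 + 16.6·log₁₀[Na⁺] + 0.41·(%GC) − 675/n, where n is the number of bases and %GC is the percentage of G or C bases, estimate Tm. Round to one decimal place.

Length n = 38. Base counts: C=14, T=5, G=12, A=7
G+C = 26, so %GC = 26/38 × 100 = 68.421%
Salt term: 16.6 × (-0.052) = -0.863
GC term: 0.41 × 68.421 = 28.053; length term: −675/38 = −17.763
Tm = 81.5 + (-0.863) + 28.053 − 17.763 = 90.927 → 90.9°C

90.9°C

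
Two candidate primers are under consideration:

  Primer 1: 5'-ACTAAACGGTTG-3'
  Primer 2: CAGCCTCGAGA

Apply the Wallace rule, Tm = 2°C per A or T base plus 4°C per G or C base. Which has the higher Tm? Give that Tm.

Primer 2, 36°C

Primer 1: A+T=7, G+C=5 → Tm = 2(7)+4(5) = 34°C
Primer 2: A+T=4, G+C=7 → Tm = 2(4)+4(7) = 36°C
34°C vs 36°C → primer 2 is higher.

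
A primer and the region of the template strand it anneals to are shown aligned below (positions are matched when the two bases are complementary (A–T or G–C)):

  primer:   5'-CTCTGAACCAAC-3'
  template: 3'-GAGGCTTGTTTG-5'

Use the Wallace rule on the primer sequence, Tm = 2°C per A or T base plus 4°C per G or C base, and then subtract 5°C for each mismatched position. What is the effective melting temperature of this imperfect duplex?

26°C

Primer base counts: A=4, T=2, G=1, C=5 → A+T=6, G+C=6
Perfect-match Tm = 2(6) + 4(6) = 12 + 24 = 36°C
Mismatches (positions where the bases are not complementary): 2 (at positions 4, 9)
Effective Tm = 36 − 2×5 = 36 − 10 = 26°C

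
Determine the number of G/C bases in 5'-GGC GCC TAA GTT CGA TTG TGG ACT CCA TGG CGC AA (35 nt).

C=9, G=11, T=8, A=7
Total G or C: 11 + 9 = 20

20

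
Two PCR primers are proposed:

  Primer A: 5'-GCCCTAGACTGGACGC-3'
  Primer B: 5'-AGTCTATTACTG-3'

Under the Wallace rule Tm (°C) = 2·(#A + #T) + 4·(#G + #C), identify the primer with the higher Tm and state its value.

Primer A, 54°C

Primer A: A+T=5, G+C=11 → Tm = 2(5)+4(11) = 54°C
Primer B: A+T=8, G+C=4 → Tm = 2(8)+4(4) = 32°C
54°C vs 32°C → primer A is higher.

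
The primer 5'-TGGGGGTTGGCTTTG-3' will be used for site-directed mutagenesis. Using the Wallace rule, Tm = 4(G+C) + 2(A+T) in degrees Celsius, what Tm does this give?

Base counts: C=1, T=6, A=0, G=8
So N_AT = 6 and N_GC = 9.
Tm = 4·9 + 2·6 = 36 + 12 = 48°C

48°C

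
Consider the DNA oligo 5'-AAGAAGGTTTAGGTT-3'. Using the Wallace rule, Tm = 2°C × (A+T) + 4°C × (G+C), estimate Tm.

40°C

Base counts: C=0, G=5, T=5, A=5
AT pairs contribute 10, GC pairs contribute 5.
Tm = 2(10) + 4(5) = 20 + 20 = 40°C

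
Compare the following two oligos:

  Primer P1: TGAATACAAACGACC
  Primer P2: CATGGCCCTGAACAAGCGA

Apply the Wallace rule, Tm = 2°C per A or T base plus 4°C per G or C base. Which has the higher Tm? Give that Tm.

Primer P2, 60°C

Primer P1: A+T=9, G+C=6 → Tm = 2(9)+4(6) = 42°C
Primer P2: A+T=8, G+C=11 → Tm = 2(8)+4(11) = 60°C
42°C vs 60°C → primer P2 is higher.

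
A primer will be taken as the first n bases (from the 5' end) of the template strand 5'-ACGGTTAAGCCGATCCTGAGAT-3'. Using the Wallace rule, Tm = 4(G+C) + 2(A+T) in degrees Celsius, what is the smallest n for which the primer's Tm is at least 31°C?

First 10 bases: ACGGTTAAGC → Tm = 30°C (< 31°C)
First 11 bases: ACGGTTAAGCC → Tm = 34°C (≥ 31°C)
Each additional base adds 2°C (A/T) or 4°C (G/C), so Tm is non-decreasing in n; n = 11 is the first length to reach 31°C.

n = 11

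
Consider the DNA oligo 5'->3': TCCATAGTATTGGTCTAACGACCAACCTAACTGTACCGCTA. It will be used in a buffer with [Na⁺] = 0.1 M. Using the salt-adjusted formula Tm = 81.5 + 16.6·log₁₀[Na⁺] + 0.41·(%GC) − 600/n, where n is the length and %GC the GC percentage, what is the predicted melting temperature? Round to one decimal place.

Length n = 41. C=12, A=12, G=6, T=11
G+C = 18, so %GC = 18/41 × 100 = 43.902%
Salt term: 16.6 × (-1) = -16.6
GC term: 0.41 × 43.902 = 18; length term: −600/41 = −14.634
Tm = 81.5 + (-16.6) + 18 − 14.634 = 68.266 → 68.3°C

68.3°C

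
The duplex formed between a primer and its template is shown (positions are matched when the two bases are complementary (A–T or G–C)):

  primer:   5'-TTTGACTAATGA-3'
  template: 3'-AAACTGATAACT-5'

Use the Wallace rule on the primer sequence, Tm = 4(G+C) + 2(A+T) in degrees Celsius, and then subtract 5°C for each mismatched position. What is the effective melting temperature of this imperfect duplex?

25°C

Primer base counts: A=4, T=5, G=2, C=1 → A+T=9, G+C=3
Perfect-match Tm = 2(9) + 4(3) = 18 + 12 = 30°C
Mismatches (positions where the bases are not complementary): 1 (at position 9)
Effective Tm = 30 − 1×5 = 30 − 5 = 25°C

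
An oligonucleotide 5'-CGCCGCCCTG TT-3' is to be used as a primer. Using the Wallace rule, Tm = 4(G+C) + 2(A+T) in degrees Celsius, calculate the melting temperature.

42°C

Base counts: T=3, A=0, G=3, C=6
A+T = 3, G+C = 9
Tm = 2×3 + 4×9 = 42°C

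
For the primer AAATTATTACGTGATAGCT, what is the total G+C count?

Base counts: T=7, G=3, C=2, A=7
Total G or C: 3 + 2 = 5

5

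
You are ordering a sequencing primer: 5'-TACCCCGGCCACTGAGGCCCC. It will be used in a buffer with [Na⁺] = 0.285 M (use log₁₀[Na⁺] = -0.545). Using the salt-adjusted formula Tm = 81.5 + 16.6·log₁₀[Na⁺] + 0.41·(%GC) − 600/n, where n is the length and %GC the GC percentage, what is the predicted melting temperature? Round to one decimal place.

75.1°C

Length n = 21. Scanning the sequence gives T=2, C=11, G=5, A=3.
G+C = 16, so %GC = 16/21 × 100 = 76.19%
Salt term: 16.6 × (-0.545) = -9.047
GC term: 0.41 × 76.19 = 31.238; length term: −600/21 = −28.571
Tm = 81.5 + (-9.047) + 31.238 − 28.571 = 75.12 → 75.1°C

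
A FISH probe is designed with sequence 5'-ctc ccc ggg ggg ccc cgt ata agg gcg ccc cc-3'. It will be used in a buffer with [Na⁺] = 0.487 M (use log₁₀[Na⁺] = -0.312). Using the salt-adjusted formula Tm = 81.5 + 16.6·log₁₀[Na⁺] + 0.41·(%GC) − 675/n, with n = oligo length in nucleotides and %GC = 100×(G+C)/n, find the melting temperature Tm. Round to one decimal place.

88.5°C

Length n = 32. G=11, T=3, A=3, C=15
G+C = 26, so %GC = 26/32 × 100 = 81.25%
Salt term: 16.6 × (-0.312) = -5.179
GC term: 0.41 × 81.25 = 33.312; length term: −675/32 = −21.094
Tm = 81.5 + (-5.179) + 33.312 − 21.094 = 88.539 → 88.5°C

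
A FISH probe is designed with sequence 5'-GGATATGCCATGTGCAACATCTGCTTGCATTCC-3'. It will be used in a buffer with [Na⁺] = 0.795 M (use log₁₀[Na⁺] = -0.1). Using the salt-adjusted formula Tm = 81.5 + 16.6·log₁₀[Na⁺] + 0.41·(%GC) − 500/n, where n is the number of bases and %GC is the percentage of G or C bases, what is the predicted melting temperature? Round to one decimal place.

Length n = 33. Base counts: G=7, A=7, C=9, T=10
G+C = 16, so %GC = 16/33 × 100 = 48.485%
Salt term: 16.6 × (-0.1) = -1.66
GC term: 0.41 × 48.485 = 19.879; length term: −500/33 = −15.152
Tm = 81.5 + (-1.66) + 19.879 − 15.152 = 84.567 → 84.6°C

84.6°C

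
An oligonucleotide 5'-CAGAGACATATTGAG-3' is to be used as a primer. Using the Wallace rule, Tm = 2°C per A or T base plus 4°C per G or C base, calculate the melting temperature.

42°C

Counting bases: C=2, A=6, T=3, G=4
AT pairs contribute 9, GC pairs contribute 6.
Tm = 2(9) + 4(6) = 18 + 24 = 42°C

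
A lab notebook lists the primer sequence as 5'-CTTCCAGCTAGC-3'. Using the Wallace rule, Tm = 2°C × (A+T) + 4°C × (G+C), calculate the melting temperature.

Counting bases: C=5, A=2, G=2, T=3
AT pairs contribute 5, GC pairs contribute 7.
Tm = 2×5 + 4×7 = 38°C

38°C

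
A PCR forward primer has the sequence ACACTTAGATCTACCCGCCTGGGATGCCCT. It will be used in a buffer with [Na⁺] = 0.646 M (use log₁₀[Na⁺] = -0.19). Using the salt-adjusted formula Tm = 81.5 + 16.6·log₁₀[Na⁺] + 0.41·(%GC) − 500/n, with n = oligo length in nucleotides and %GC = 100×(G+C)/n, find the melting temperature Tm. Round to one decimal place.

Length n = 30. Scanning the sequence gives C=11, A=6, T=7, G=6.
G+C = 17, so %GC = 17/30 × 100 = 56.667%
Salt term: 16.6 × (-0.19) = -3.154
GC term: 0.41 × 56.667 = 23.233; length term: −500/30 = −16.667
Tm = 81.5 + (-3.154) + 23.233 − 16.667 = 84.912 → 84.9°C

84.9°C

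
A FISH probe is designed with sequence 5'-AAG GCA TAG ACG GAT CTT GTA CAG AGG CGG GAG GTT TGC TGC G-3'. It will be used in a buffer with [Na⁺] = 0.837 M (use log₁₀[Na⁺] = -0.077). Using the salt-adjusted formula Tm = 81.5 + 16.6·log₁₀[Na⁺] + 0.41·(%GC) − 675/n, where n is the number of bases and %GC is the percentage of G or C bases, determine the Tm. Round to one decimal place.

87.4°C

Length n = 43. Scanning the sequence gives G=17, T=9, C=7, A=10.
G+C = 24, so %GC = 24/43 × 100 = 55.814%
Salt term: 16.6 × (-0.077) = -1.278
GC term: 0.41 × 55.814 = 22.884; length term: −675/43 = −15.698
Tm = 81.5 + (-1.278) + 22.884 − 15.698 = 87.408 → 87.4°C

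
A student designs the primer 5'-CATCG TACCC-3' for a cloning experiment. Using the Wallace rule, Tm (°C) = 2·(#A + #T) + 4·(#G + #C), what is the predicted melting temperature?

32°C

Counting bases: G=1, C=5, T=2, A=2
AT pairs contribute 4, GC pairs contribute 6.
Tm = 4·6 + 2·4 = 24 + 8 = 32°C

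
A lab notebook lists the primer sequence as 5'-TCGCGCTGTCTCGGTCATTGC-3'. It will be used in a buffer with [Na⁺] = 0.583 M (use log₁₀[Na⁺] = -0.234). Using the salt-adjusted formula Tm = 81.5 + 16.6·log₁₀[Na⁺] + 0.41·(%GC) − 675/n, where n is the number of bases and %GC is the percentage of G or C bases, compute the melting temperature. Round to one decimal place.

Length n = 21. Counting bases: A=1, G=6, C=7, T=7
G+C = 13, so %GC = 13/21 × 100 = 61.905%
Salt term: 16.6 × (-0.234) = -3.884
GC term: 0.41 × 61.905 = 25.381; length term: −675/21 = −32.143
Tm = 81.5 + (-3.884) + 25.381 − 32.143 = 70.854 → 70.9°C

70.9°C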